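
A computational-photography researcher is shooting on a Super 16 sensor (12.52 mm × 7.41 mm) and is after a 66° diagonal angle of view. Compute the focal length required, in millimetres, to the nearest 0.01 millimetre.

11.20 mm

Sensor diagonal = √(12.52² + 7.41²) = √211.6585 ≈ 14.5485 mm.
From α = 2·arctan(d/2f) we get f = d / (2·tan(α/2)).
With d = 14.5485 mm and α/2 = 33°, tan(α/2) ≈ 0.64941, so f ≈ 14.5485 / 1.29882 ≈ 11.2014 mm.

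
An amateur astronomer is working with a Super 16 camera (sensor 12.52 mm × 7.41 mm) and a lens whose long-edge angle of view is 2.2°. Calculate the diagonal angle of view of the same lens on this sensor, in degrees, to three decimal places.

From the long-edge AOV: f = 12.52 / (2·tan(1.1°)) = 12.52 / 0.03840 ≈ 326.0250 mm.
Sensor diagonal = √(12.52² + 7.41²) = √211.6585 ≈ 14.5485 mm.
Diagonal AOV = 2·arctan(14.5485 / (2 × 326.0250)) = 2·arctan(0.02231) ≈ 2.5563°.

2.556°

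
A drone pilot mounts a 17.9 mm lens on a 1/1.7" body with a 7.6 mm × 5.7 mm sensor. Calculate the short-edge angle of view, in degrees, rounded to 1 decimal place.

18.1°

Angle of view α = 2·arctan(h/2f) with h = 5.7 mm and f = 17.9 mm.
h/2f = 0.15922; arctan(0.15922) ≈ 9.0466°, so α ≈ 18.0932°.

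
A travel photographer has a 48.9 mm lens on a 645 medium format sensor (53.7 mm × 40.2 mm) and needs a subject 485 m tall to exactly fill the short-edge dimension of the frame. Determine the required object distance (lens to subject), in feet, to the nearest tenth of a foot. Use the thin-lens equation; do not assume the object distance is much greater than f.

1935.7 ft

W: 485 m = 485000 mm.
Magnification m = h/W = dᵢ/dₒ; combined with 1/f = 1/dₒ + 1/dᵢ this gives dₒ = f·(1 + W/h).
dₒ = 48.9 mm × (1 + 485000/40.2) = 48.9 × 12065.6766 ≈ 590011.587 mm = 590011.587/304.8 ft = 1935.73 ft.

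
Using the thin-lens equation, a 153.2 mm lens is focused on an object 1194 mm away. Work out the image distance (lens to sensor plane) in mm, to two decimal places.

1/dᵢ = 1/f − 1/dₒ = 1/153.2 − 1/1194 = 0.0056899 mm⁻¹.
dᵢ = 1/0.0056899 ≈ 175.7502 mm.

175.75 mm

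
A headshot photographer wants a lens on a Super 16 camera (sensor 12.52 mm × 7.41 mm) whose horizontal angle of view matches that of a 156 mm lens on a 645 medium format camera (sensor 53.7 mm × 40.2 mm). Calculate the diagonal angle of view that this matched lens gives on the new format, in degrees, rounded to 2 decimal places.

Equal horizontal AOV ⇒ f₂ = f₁ · 12.52/53.7 = 156 × 0.23315 ≈ 36.3709 mm.
Sensor diagonal = √(12.52² + 7.41²) = √211.6585 ≈ 14.5485 mm.
Diagonal AOV on the new format = 2·arctan(14.5485 / (2 × 36.3709)) = 2·arctan(0.20000) ≈ 22.6200°.

22.62°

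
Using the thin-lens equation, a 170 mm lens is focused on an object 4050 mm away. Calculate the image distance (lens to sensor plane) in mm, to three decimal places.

1/dᵢ = 1/f − 1/dₒ = 1/170 − 1/4050 = 0.0056354 mm⁻¹.
dᵢ = 1/0.0056354 ≈ 177.4485 mm.

177.448 mm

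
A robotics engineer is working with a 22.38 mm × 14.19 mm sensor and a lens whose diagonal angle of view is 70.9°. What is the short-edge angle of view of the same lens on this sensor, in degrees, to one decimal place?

41.7°

Sensor diagonal = √(22.38² + 14.19²) = √702.2205 ≈ 26.4994 mm.
From the diagonal AOV: f = 26.4994 / (2·tan(35.45°)) = 26.4994 / 1.42395 ≈ 18.6098 mm.
Short-edge AOV = 2·arctan(14.19 / (2 × 18.6098)) = 2·arctan(0.38125) ≈ 41.7389°.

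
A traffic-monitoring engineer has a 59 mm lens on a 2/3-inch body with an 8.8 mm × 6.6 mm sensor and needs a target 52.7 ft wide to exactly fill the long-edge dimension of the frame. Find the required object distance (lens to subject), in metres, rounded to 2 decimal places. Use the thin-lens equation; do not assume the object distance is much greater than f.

107.75 m

W: 52.7 ft × 304.8 mm/ft = 16062.96 mm.
Magnification m = w/W = dᵢ/dₒ; combined with 1/f = 1/dₒ + 1/dᵢ this gives dₒ = f·(1 + W/w).
dₒ = 59 mm × (1 + 16063/8.8) = 59 × 1826.3363 ≈ 107753.842 mm = 107.754 m.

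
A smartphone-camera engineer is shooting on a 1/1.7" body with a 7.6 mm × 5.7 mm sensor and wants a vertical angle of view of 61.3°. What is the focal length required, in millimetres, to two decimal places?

From α = 2·arctan(h/2f) we get f = h / (2·tan(α/2)).
With h = 5.7 mm and α/2 = 30.65°, tan(α/2) ≈ 0.59258, so f ≈ 5.7 / 1.18515 ≈ 4.8095 mm.

4.81 mm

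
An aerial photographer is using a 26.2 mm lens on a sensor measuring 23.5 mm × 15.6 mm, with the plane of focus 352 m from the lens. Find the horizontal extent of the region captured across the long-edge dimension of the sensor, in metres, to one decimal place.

315.7 m

dₒ: 352 m = 352000 mm.
Similar triangles through the lens centre give W/dₒ = w/dᵢ; with 1/f = 1/dₒ + 1/dᵢ this gives W = w·(dₒ − f)/f.
W = 23.5 mm × (352000 − 26.2) / 26.2 = 23.5 × 13434.1145 ≈ 315701.691 mm = 315.702 m.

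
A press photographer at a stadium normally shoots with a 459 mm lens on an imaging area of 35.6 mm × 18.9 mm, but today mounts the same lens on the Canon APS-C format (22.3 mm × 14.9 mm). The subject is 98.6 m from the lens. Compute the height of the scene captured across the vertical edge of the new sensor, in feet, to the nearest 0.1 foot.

10.5 ft

The focal length stays 459 mm; the relevant sensor dimension is now h = 14.9 mm. Object distance dₒ = 98.6 m = 98600 mm.
Thin-lens field height W = h·(dₒ − f)/f = 14.9 × (98600 − 459)/459 ≈ 3185.841 mm = 3185.841/304.8 ft = 10.4522 ft.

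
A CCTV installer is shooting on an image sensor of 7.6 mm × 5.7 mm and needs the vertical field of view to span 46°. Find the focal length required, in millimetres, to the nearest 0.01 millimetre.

From α = 2·arctan(h/2f) we get f = h / (2·tan(α/2)).
With h = 5.7 mm and α/2 = 23°, tan(α/2) ≈ 0.42447, so f ≈ 5.7 / 0.84895 ≈ 6.7142 mm.

6.71 mm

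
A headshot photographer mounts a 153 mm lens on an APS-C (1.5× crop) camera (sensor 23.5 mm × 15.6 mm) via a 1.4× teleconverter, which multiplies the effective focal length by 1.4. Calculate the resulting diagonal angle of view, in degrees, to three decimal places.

7.534°

Effective focal length f = 153 × 1.4 = 214.2 mm.
Sensor diagonal = √(23.5² + 15.6²) = √795.6100 ≈ 28.2066 mm.
α = 2·arctan(28.207 / (2 × 214.2)) = 2·arctan(0.06584) ≈ 7.5340°.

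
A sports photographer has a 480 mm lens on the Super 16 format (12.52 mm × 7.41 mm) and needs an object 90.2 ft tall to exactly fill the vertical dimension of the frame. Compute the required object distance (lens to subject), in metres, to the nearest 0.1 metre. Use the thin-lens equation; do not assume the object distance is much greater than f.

1781.4 m

W: 90.2 ft × 304.8 mm/ft = 27492.96 mm.
Magnification m = h/W = dᵢ/dₒ; combined with 1/f = 1/dₒ + 1/dᵢ this gives dₒ = f·(1 + W/h).
dₒ = 480 mm × (1 + 27493/7.41) = 480 × 3711.2509 ≈ 1781400.429 mm = 1781.4 m.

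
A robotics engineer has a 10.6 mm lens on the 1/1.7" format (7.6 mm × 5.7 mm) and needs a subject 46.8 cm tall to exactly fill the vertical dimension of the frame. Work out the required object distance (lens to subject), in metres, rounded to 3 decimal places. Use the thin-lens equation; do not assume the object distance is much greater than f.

0.881 m

W: 46.8 cm = 468 mm.
Magnification m = h/W = dᵢ/dₒ; combined with 1/f = 1/dₒ + 1/dᵢ this gives dₒ = f·(1 + W/h).
dₒ = 10.6 mm × (1 + 468/5.7) = 10.6 × 83.1053 ≈ 880.916 mm = 0.880916 m.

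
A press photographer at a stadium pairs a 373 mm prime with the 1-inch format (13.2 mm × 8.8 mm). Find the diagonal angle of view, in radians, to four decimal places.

0.0425 rad

Sensor diagonal = √(13.2² + 8.8²) = √251.6800 ≈ 15.8644 mm.
Angle of view α = 2·arctan(d/2f) with d = 15.8644 mm and f = 373 mm.
d/2f = 0.02127; arctan(0.02127) ≈ 0.0213 rad, so α ≈ 0.0425 rad.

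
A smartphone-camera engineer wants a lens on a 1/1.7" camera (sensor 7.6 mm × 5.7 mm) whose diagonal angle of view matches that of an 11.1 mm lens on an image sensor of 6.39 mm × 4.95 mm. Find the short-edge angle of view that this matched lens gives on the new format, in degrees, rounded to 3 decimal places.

Sensor diagonal = √(6.39² + 4.95²) = √65.3346 ≈ 8.0830 mm.
Sensor diagonal = √(7.6² + 5.7²) = √90.2500 ≈ 9.5000 mm.
Equal diagonal AOV ⇒ f₂ = f₁ · 9.5000/8.0830 = 11.1 × 1.17531 ≈ 13.0459 mm.
Short-edge AOV on the new format = 2·arctan(5.7 / (2 × 13.0459)) = 2·arctan(0.21846) ≈ 24.6463°.

24.646°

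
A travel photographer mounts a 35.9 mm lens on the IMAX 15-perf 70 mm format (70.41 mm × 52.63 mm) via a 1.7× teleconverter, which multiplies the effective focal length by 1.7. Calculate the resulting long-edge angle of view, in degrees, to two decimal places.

59.96°

Effective focal length f = 35.9 × 1.7 = 61.03 mm.
α = 2·arctan(70.41 / (2 × 61.03)) = 2·arctan(0.57685) ≈ 59.9568°.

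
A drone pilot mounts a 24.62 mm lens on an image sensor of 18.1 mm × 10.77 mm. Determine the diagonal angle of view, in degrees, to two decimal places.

Sensor diagonal = √(18.1² + 10.77²) = √443.6029 ≈ 21.0619 mm.
Angle of view α = 2·arctan(d/2f) with d = 21.0619 mm and f = 24.62 mm.
d/2f = 0.42774; arctan(0.42774) ≈ 23.1583°, so α ≈ 46.3166°.

46.32°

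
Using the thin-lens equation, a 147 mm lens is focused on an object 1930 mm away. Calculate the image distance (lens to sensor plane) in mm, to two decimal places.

1/dᵢ = 1/f − 1/dₒ = 1/147 − 1/1930 = 0.0062846 mm⁻¹.
dᵢ = 1/0.0062846 ≈ 159.1195 mm.

159.12 mm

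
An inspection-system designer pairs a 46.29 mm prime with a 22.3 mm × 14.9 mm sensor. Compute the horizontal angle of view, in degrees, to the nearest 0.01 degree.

Angle of view α = 2·arctan(w/2f) with w = 22.3 mm and f = 46.29 mm.
w/2f = 0.24087; arctan(0.24087) ≈ 13.5430°, so α ≈ 27.0860°.

27.09°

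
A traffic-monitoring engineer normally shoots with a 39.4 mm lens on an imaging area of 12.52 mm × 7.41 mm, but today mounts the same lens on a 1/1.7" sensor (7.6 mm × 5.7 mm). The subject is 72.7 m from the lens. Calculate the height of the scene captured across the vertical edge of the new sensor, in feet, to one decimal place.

34.5 ft

The focal length stays 39.4 mm; the relevant sensor dimension is now h = 5.7 mm. Object distance dₒ = 72.7 m = 72700 mm.
Thin-lens field height W = h·(dₒ − f)/f = 5.7 × (72700 − 39.4)/39.4 ≈ 10511.813 mm = 10511.813/304.8 ft = 34.4876 ft.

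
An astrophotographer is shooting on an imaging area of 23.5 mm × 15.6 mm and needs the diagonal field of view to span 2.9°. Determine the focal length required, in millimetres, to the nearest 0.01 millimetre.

Sensor diagonal = √(23.5² + 15.6²) = √795.6100 ≈ 28.2066 mm.
From α = 2·arctan(d/2f) we get f = d / (2·tan(α/2)).
With d = 28.2066 mm and α/2 = 1.45°, tan(α/2) ≈ 0.02531, so f ≈ 28.2066 / 0.05063 ≈ 557.1627 mm.

557.16 mm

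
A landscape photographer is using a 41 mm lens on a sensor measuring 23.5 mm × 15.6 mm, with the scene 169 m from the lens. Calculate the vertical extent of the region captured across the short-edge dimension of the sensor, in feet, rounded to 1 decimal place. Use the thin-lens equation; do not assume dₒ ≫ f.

210.9 ft

dₒ: 169 m = 169000 mm.
Similar triangles through the lens centre give W/dₒ = h/dᵢ; with 1/f = 1/dₒ + 1/dᵢ this gives W = h·(dₒ − f)/f.
W = 15.6 mm × (169000 − 41) / 41 = 15.6 × 4120.9512 ≈ 64286.839 mm = 64286.839/304.8 ft = 210.915 ft.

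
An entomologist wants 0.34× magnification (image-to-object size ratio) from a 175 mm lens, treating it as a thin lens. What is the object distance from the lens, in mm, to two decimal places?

With m = dᵢ/dₒ and 1/f = 1/dₒ + 1/dᵢ, substituting dᵢ = m·dₒ gives 1/f = (1 + 1/m)/dₒ, hence dₒ = f·(1 + 1/m).
dₒ = 175 × (1 + 1/0.34) = 175 × 3.94118 ≈ 689.706 mm.

689.71 mm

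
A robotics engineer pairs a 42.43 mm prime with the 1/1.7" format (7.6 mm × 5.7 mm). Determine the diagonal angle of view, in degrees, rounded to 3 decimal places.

Sensor diagonal = √(7.6² + 5.7²) = √90.2500 ≈ 9.5000 mm.
Angle of view α = 2·arctan(d/2f) with d = 9.5000 mm and f = 42.43 mm.
d/2f = 0.11195; arctan(0.11195) ≈ 6.3876°, so α ≈ 12.7752°.

12.775°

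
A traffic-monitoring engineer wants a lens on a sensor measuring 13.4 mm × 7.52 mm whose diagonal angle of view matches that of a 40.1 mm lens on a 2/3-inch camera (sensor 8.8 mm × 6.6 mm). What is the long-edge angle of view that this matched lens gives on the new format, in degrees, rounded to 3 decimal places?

Sensor diagonal = √(8.8² + 6.6²) = √121.0000 ≈ 11.0000 mm.
Sensor diagonal = √(13.4² + 7.52²) = √236.1104 ≈ 15.3659 mm.
Equal diagonal AOV ⇒ f₂ = f₁ · 15.3659/11.0000 = 40.1 × 1.39690 ≈ 56.0156 mm.
Long-edge AOV on the new format = 2·arctan(13.4 / (2 × 56.0156)) = 2·arctan(0.11961) ≈ 13.6414°.

13.641°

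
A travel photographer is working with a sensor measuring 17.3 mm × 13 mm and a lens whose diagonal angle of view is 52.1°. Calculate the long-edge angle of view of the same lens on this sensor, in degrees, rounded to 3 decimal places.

Sensor diagonal = √(17.3² + 13²) = √468.2900 ≈ 21.6400 mm.
From the diagonal AOV: f = 21.6400 / (2·tan(26.05°)) = 21.6400 / 0.97763 ≈ 22.1352 mm.
Long-edge AOV = 2·arctan(17.3 / (2 × 22.1352)) = 2·arctan(0.39078) ≈ 42.6891°.

42.689°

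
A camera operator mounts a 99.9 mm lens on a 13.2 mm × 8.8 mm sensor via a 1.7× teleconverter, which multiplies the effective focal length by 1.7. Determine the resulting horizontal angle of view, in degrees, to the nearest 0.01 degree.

Effective focal length f = 99.9 × 1.7 = 169.83 mm.
α = 2·arctan(13.2 / (2 × 169.83)) = 2·arctan(0.03886) ≈ 4.4511°.

4.45°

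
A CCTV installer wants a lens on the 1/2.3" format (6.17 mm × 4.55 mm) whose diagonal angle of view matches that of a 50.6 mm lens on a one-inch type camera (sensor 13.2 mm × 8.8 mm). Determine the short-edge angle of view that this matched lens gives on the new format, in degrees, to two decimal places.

Sensor diagonal = √(13.2² + 8.8²) = √251.6800 ≈ 15.8644 mm.
Sensor diagonal = √(6.17² + 4.55²) = √58.7714 ≈ 7.6663 mm.
Equal diagonal AOV ⇒ f₂ = f₁ · 7.6663/15.8644 = 50.6 × 0.48324 ≈ 24.4517 mm.
Short-edge AOV on the new format = 2·arctan(4.55 / (2 × 24.4517)) = 2·arctan(0.09304) ≈ 10.6311°.

10.63°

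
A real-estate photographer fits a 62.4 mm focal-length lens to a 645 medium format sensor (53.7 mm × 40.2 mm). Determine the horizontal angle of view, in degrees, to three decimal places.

46.563°

Angle of view α = 2·arctan(w/2f) with w = 53.7 mm and f = 62.4 mm.
w/2f = 0.43029; arctan(0.43029) ≈ 23.2817°, so α ≈ 46.5633°.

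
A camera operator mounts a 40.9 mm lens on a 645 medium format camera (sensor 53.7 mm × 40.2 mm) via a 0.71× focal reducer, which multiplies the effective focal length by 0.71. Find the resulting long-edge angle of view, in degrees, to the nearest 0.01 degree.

85.51°

Effective focal length f = 40.9 × 0.71 = 29.039 mm.
α = 2·arctan(53.7 / (2 × 29.039)) = 2·arctan(0.92462) ≈ 85.5141°.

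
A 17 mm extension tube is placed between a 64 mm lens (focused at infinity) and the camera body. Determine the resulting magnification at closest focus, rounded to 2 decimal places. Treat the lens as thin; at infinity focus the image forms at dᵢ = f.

The tube moves the image plane from f to f + e, so dᵢ = 64 + 17 = 81 mm. Focus is achieved when 1/f = 1/dₒ + 1/dᵢ, giving dₒ = 1/(1/f − 1/(f+e)).
Magnification m = dᵢ/dₒ = (f+e)·(1/f − 1/(f+e)) = e/f = 17/64 ≈ 0.2656.

0.27×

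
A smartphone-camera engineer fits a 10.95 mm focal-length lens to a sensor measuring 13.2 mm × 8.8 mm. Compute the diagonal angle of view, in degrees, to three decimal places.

Sensor diagonal = √(13.2² + 8.8²) = √251.6800 ≈ 15.8644 mm.
Angle of view α = 2·arctan(d/2f) with d = 15.8644 mm and f = 10.95 mm.
d/2f = 0.72440; arctan(0.72440) ≈ 35.9197°, so α ≈ 71.8394°.

71.839°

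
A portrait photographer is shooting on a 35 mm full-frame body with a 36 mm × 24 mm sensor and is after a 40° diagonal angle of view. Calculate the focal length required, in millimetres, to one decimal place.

Sensor diagonal = √(36² + 24²) = √1872.0000 ≈ 43.2666 mm.
From α = 2·arctan(d/2f) we get f = d / (2·tan(α/2)).
With d = 43.2666 mm and α/2 = 20°, tan(α/2) ≈ 0.36397, so f ≈ 43.2666 / 0.72794 ≈ 59.4370 mm.

59.4 mm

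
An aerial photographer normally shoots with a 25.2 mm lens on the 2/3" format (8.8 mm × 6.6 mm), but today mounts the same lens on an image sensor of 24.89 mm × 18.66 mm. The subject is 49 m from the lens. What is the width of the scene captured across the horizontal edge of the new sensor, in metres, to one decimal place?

48.4 m

The focal length stays 25.2 mm; the relevant sensor dimension is now w = 24.89 mm. Object distance dₒ = 49 m = 49000 mm.
Thin-lens field width W = w·(dₒ − f)/f = 24.89 × (49000 − 25.2)/25.2 ≈ 48372.332 mm = 48.3723 m.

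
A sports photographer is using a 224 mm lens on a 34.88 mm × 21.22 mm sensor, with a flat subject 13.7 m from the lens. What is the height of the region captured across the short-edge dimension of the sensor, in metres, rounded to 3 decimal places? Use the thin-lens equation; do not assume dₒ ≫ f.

1.277 m

dₒ: 13.7 m = 13700 mm.
Similar triangles through the lens centre give W/dₒ = h/dᵢ; with 1/f = 1/dₒ + 1/dᵢ this gives W = h·(dₒ − f)/f.
W = 21.22 mm × (13700 − 224) / 224 = 21.22 × 60.1607 ≈ 1276.610 mm = 1.27661 m.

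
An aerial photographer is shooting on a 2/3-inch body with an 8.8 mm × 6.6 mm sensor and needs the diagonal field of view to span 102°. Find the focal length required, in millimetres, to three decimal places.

4.454 mm

Sensor diagonal = √(8.8² + 6.6²) = √121.0000 ≈ 11.0000 mm.
From α = 2·arctan(d/2f) we get f = d / (2·tan(α/2)).
With d = 11.0000 mm and α/2 = 51°, tan(α/2) ≈ 1.23490, so f ≈ 11.0000 / 2.46979 ≈ 4.4538 mm.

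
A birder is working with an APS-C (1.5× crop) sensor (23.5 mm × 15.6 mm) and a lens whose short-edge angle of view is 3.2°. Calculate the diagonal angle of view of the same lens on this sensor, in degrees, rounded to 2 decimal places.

From the short-edge AOV: f = 15.6 / (2·tan(1.6°)) = 15.6 / 0.05587 ≈ 279.2443 mm.
Sensor diagonal = √(23.5² + 15.6²) = √795.6100 ≈ 28.2066 mm.
Diagonal AOV = 2·arctan(28.2066 / (2 × 279.2443)) = 2·arctan(0.05051) ≈ 5.7826°.

5.78°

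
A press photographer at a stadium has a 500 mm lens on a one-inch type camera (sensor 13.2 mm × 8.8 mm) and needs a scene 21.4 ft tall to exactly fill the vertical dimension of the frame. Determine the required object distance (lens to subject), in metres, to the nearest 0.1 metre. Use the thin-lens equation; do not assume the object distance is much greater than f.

371.1 m

W: 21.4 ft × 304.8 mm/ft = 6522.72 mm.
Magnification m = h/W = dᵢ/dₒ; combined with 1/f = 1/dₒ + 1/dᵢ this gives dₒ = f·(1 + W/h).
dₒ = 500 mm × (1 + 6522.72/8.8) = 500 × 742.2182 ≈ 371109.079 mm = 371.109 m.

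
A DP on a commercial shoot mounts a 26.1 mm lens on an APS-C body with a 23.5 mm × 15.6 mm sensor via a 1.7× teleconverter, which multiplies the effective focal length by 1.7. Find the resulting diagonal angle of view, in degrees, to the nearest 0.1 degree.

Effective focal length f = 26.1 × 1.7 = 44.37 mm.
Sensor diagonal = √(23.5² + 15.6²) = √795.6100 ≈ 28.2066 mm.
α = 2·arctan(28.207 / (2 × 44.37)) = 2·arctan(0.31786) ≈ 35.2664°.

35.3°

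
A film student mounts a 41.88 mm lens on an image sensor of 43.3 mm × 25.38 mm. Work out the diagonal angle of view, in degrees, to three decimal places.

61.861°

Sensor diagonal = √(43.3² + 25.38²) = √2519.0344 ≈ 50.1900 mm.
Angle of view α = 2·arctan(d/2f) with d = 50.1900 mm and f = 41.88 mm.
d/2f = 0.59921; arctan(0.59921) ≈ 30.9305°, so α ≈ 61.8611°.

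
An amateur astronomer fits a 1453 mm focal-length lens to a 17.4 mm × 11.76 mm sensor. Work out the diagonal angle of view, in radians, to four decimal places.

0.0145 rad

Sensor diagonal = √(17.4² + 11.76²) = √441.0576 ≈ 21.0014 mm.
Angle of view α = 2·arctan(d/2f) with d = 21.0014 mm and f = 1453 mm.
d/2f = 0.00723; arctan(0.00723) ≈ 0.0072 rad, so α ≈ 0.0145 rad.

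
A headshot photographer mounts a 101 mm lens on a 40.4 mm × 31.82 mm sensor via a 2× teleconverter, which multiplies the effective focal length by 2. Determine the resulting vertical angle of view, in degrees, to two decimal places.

Effective focal length f = 101 × 2 = 202 mm.
α = 2·arctan(31.82 / (2 × 202)) = 2·arctan(0.07876) ≈ 9.0069°.

9.01°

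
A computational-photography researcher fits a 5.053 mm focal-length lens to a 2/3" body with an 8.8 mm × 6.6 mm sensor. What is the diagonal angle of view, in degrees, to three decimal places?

Sensor diagonal = √(8.8² + 6.6²) = √121.0000 ≈ 11.0000 mm.
Angle of view α = 2·arctan(d/2f) with d = 11.0000 mm and f = 5.053 mm.
d/2f = 1.08846; arctan(1.08846) ≈ 47.4255°, so α ≈ 94.8509°.

94.851°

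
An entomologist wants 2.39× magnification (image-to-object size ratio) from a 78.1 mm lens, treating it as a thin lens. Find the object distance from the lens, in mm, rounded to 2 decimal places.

With m = dᵢ/dₒ and 1/f = 1/dₒ + 1/dᵢ, substituting dᵢ = m·dₒ gives 1/f = (1 + 1/m)/dₒ, hence dₒ = f·(1 + 1/m).
dₒ = 78.1 × (1 + 1/2.39) = 78.1 × 1.41841 ≈ 110.778 mm.

110.78 mm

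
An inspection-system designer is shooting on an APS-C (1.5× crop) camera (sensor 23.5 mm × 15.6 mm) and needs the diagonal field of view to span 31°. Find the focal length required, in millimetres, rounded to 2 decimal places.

Sensor diagonal = √(23.5² + 15.6²) = √795.6100 ≈ 28.2066 mm.
From α = 2·arctan(d/2f) we get f = d / (2·tan(α/2)).
With d = 28.2066 mm and α/2 = 15.5°, tan(α/2) ≈ 0.27732, so f ≈ 28.2066 / 0.55465 ≈ 50.8548 mm.

50.85 mm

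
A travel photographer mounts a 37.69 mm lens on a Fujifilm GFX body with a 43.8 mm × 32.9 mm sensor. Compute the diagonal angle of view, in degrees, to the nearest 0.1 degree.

72.0°

Sensor diagonal = √(43.8² + 32.9²) = √3000.8500 ≈ 54.7800 mm.
Angle of view α = 2·arctan(d/2f) with d = 54.7800 mm and f = 37.69 mm.
d/2f = 0.72672; arctan(0.72672) ≈ 36.0066°, so α ≈ 72.0132°.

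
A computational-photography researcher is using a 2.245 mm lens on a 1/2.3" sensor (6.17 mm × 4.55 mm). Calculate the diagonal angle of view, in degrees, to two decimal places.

Sensor diagonal = √(6.17² + 4.55²) = √58.7714 ≈ 7.6663 mm.
Angle of view α = 2·arctan(d/2f) with d = 7.6663 mm and f = 2.245 mm.
d/2f = 1.70741; arctan(1.70741) ≈ 59.6432°, so α ≈ 119.2864°.

119.29°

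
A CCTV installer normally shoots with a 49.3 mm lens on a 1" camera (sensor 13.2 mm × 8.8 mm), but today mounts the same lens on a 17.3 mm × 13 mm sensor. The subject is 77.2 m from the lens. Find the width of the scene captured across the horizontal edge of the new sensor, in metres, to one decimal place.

The focal length stays 49.3 mm; the relevant sensor dimension is now w = 17.3 mm. Object distance dₒ = 77.2 m = 77200 mm.
Thin-lens field width W = w·(dₒ − f)/f = 17.3 × (77200 − 49.3)/49.3 ≈ 27073.167 mm = 27.0732 m.

27.1 m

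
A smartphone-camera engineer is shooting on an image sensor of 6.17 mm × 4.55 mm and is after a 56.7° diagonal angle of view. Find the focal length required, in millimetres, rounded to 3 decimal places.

Sensor diagonal = √(6.17² + 4.55²) = √58.7714 ≈ 7.6663 mm.
From α = 2·arctan(d/2f) we get f = d / (2·tan(α/2)).
With d = 7.6663 mm and α/2 = 28.35°, tan(α/2) ≈ 0.53957, so f ≈ 7.6663 / 1.07914 ≈ 7.1040 mm.

7.104 mm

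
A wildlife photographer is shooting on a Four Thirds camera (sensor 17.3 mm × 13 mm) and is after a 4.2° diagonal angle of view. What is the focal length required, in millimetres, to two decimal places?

295.08 mm

Sensor diagonal = √(17.3² + 13²) = √468.2900 ≈ 21.6400 mm.
From α = 2·arctan(d/2f) we get f = d / (2·tan(α/2)).
With d = 21.6400 mm and α/2 = 2.1°, tan(α/2) ≈ 0.03667, so f ≈ 21.6400 / 0.07334 ≈ 295.0776 mm.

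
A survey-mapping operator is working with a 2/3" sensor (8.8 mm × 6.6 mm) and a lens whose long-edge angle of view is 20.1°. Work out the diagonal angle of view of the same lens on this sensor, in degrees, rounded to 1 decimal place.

From the long-edge AOV: f = 8.8 / (2·tan(10.05°)) = 8.8 / 0.35445 ≈ 24.8269 mm.
Sensor diagonal = √(8.8² + 6.6²) = √121.0000 ≈ 11.0000 mm.
Diagonal AOV = 2·arctan(11.0000 / (2 × 24.8269)) = 2·arctan(0.22153) ≈ 24.9824°.

25.0°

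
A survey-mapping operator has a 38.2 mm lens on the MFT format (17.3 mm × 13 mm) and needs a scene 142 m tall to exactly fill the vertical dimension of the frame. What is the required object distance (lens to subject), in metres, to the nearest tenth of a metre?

W: 142 m = 142000 mm.
Magnification m = h/W = dᵢ/dₒ; combined with 1/f = 1/dₒ + 1/dᵢ this gives dₒ = f·(1 + W/h).
dₒ = 38.2 mm × (1 + 142000/13) = 38.2 × 10924.0769 ≈ 417299.738 mm = 417.3 m.

417.3 m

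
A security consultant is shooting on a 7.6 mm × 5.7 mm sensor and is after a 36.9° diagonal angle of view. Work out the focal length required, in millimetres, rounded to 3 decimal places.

Sensor diagonal = √(7.6² + 5.7²) = √90.2500 ≈ 9.5000 mm.
From α = 2·arctan(d/2f) we get f = d / (2·tan(α/2)).
With d = 9.5000 mm and α/2 = 18.45°, tan(α/2) ≈ 0.33363, so f ≈ 9.5000 / 0.66725 ≈ 14.2375 mm.

14.238 mm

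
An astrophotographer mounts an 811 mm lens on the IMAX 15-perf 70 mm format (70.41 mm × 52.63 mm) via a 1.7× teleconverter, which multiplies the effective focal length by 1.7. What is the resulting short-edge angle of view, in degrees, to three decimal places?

2.187°

Effective focal length f = 811 × 1.7 = 1378.7 mm.
α = 2·arctan(52.63 / (2 × 1378.7)) = 2·arctan(0.01909) ≈ 2.1869°.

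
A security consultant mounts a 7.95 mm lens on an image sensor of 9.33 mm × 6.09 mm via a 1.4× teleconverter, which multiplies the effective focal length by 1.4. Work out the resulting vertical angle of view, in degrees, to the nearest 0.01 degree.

30.60°

Effective focal length f = 7.95 × 1.4 = 11.13 mm.
α = 2·arctan(6.09 / (2 × 11.13)) = 2·arctan(0.27358) ≈ 30.6017°.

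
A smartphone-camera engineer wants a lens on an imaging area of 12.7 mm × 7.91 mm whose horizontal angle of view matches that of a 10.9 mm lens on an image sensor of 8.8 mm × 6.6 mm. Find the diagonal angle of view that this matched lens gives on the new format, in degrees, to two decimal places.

Equal horizontal AOV ⇒ f₂ = f₁ · 12.7/8.8 = 10.9 × 1.44318 ≈ 15.7307 mm.
Sensor diagonal = √(12.7² + 7.91²) = √223.8581 ≈ 14.9619 mm.
Diagonal AOV on the new format = 2·arctan(14.9619 / (2 × 15.7307)) = 2·arctan(0.47556) ≈ 50.8681°.

50.87°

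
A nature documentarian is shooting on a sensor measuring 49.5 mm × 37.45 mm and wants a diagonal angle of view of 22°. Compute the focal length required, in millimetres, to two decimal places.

159.66 mm

Sensor diagonal = √(49.5² + 37.45²) = √3852.7525 ≈ 62.0705 mm.
From α = 2·arctan(d/2f) we get f = d / (2·tan(α/2)).
With d = 62.0705 mm and α/2 = 11°, tan(α/2) ≈ 0.19438, so f ≈ 62.0705 / 0.38876 ≈ 159.6626 mm.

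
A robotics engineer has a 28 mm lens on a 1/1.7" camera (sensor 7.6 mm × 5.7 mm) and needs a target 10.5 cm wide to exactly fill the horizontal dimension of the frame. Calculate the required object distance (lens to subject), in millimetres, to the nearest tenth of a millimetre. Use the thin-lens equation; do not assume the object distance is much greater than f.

W: 10.5 cm = 105 mm.
Magnification m = w/W = dᵢ/dₒ; combined with 1/f = 1/dₒ + 1/dᵢ this gives dₒ = f·(1 + W/w).
dₒ = 28 mm × (1 + 105/7.6) = 28 × 14.8158 ≈ 414.842 mm.

414.8 mm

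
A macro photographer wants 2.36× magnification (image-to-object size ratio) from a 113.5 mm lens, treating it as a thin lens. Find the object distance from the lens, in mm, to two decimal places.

161.59 mm

With m = dᵢ/dₒ and 1/f = 1/dₒ + 1/dᵢ, substituting dᵢ = m·dₒ gives 1/f = (1 + 1/m)/dₒ, hence dₒ = f·(1 + 1/m).
dₒ = 113.5 × (1 + 1/2.36) = 113.5 × 1.42373 ≈ 161.593 mm.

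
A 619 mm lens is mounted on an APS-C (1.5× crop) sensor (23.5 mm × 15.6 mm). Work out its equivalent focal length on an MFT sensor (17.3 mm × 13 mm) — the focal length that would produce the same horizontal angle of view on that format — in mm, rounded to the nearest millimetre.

456 mm

Equal angle of view means equal width/f ratio, so f₂ = f₁ · (width₂/width₁) = 619 × 17.3/23.5.
f₂ = 619 × 0.73617 ≈ 455.689 mm.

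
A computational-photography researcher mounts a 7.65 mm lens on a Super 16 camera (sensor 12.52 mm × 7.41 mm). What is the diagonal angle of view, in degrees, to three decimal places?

87.115°

Sensor diagonal = √(12.52² + 7.41²) = √211.6585 ≈ 14.5485 mm.
Angle of view α = 2·arctan(d/2f) with d = 14.5485 mm and f = 7.65 mm.
d/2f = 0.95088; arctan(0.95088) ≈ 43.5577°, so α ≈ 87.1155°.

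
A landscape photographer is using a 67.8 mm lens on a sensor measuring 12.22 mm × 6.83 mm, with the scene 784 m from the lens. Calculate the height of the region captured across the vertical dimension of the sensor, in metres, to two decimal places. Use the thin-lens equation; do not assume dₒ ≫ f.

78.97 m

dₒ: 784 m = 784000 mm.
Similar triangles through the lens centre give W/dₒ = h/dᵢ; with 1/f = 1/dₒ + 1/dᵢ this gives W = h·(dₒ − f)/f.
W = 6.83 mm × (784000 − 67.8) / 67.8 = 6.83 × 11562.4218 ≈ 78971.341 mm = 78.9713 m.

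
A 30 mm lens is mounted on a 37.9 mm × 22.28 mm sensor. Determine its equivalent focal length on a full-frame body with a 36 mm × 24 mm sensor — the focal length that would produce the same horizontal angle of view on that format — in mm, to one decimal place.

28.5 mm

Equal angle of view means equal width/f ratio, so f₂ = f₁ · (width₂/width₁) = 30 × 36/37.9.
f₂ = 30 × 0.94987 ≈ 28.496 mm.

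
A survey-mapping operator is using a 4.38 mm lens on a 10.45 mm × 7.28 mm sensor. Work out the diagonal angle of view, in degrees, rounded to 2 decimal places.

110.96°

Sensor diagonal = √(10.45² + 7.28²) = √162.2009 ≈ 12.7358 mm.
Angle of view α = 2·arctan(d/2f) with d = 12.7358 mm and f = 4.38 mm.
d/2f = 1.45386; arctan(1.45386) ≈ 55.4789°, so α ≈ 110.9577°.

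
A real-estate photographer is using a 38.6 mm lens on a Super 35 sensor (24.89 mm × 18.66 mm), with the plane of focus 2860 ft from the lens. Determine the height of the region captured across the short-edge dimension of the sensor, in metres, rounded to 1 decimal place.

421.4 m

dₒ: 2860 ft × 304.8 mm/ft = 871727.97 mm.
Similar triangles through the lens centre give W/dₒ = h/dᵢ; with 1/f = 1/dₒ + 1/dᵢ this gives W = h·(dₒ − f)/f.
W = 18.66 mm × (871728 − 38.6) / 38.6 = 18.66 × 22582.6262 ≈ 421391.805 mm = 421.392 m.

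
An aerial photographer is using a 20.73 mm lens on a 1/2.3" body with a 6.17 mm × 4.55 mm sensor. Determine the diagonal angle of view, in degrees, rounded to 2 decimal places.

Sensor diagonal = √(6.17² + 4.55²) = √58.7714 ≈ 7.6663 mm.
Angle of view α = 2·arctan(d/2f) with d = 7.6663 mm and f = 20.73 mm.
d/2f = 0.18491; arctan(0.18491) ≈ 10.4761°, so α ≈ 20.9521°.

20.95°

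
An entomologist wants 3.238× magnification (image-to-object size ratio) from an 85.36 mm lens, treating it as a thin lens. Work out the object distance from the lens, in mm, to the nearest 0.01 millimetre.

111.72 mm

With m = dᵢ/dₒ and 1/f = 1/dₒ + 1/dᵢ, substituting dᵢ = m·dₒ gives 1/f = (1 + 1/m)/dₒ, hence dₒ = f·(1 + 1/m).
dₒ = 85.36 × (1 + 1/3.238) = 85.36 × 1.30883 ≈ 111.722 mm.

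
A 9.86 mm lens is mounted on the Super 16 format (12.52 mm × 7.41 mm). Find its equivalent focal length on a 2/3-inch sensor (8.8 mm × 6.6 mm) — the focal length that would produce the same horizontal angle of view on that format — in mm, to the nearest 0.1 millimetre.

6.9 mm

Equal angle of view means equal width/f ratio, so f₂ = f₁ · (width₂/width₁) = 9.86 × 8.8/12.52.
f₂ = 9.86 × 0.70288 ≈ 6.930 mm.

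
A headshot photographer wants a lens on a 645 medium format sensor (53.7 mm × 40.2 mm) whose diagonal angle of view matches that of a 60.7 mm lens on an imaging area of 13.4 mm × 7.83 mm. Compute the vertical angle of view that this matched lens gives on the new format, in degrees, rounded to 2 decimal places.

Sensor diagonal = √(13.4² + 7.83²) = √240.8689 ≈ 15.5200 mm.
Sensor diagonal = √(53.7² + 40.2²) = √4499.7300 ≈ 67.0800 mm.
Equal diagonal AOV ⇒ f₂ = f₁ · 67.0800/15.5200 = 60.7 × 4.32218 ≈ 262.3563 mm.
Vertical AOV on the new format = 2·arctan(40.2 / (2 × 262.3563)) = 2·arctan(0.07661) ≈ 8.7621°.

8.76°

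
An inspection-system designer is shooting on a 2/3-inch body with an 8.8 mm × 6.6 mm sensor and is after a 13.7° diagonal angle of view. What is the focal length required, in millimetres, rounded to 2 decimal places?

45.78 mm

Sensor diagonal = √(8.8² + 6.6²) = √121.0000 ≈ 11.0000 mm.
From α = 2·arctan(d/2f) we get f = d / (2·tan(α/2)).
With d = 11.0000 mm and α/2 = 6.85°, tan(α/2) ≈ 0.12013, so f ≈ 11.0000 / 0.24026 ≈ 45.7845 mm.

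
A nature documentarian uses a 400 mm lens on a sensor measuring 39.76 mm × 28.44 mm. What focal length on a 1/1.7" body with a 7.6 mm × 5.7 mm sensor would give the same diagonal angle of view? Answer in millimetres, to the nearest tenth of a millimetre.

77.7 mm

Sensor diagonal = √(39.76² + 28.44²) = √2389.6912 ≈ 48.8845 mm.
Sensor diagonal = √(7.6² + 5.7²) = √90.2500 ≈ 9.5000 mm.
Equal angle of view means equal diagonal/f ratio, so f₂ = f₁ · (diagonal₂/diagonal₁) = 400 × 9.5000/48.8845.
f₂ = 400 × 0.19434 ≈ 77.734 mm.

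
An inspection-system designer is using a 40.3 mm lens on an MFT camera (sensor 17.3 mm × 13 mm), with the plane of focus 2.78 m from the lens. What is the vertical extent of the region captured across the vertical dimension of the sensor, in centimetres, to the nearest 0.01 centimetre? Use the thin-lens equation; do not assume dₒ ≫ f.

88.38 cm

dₒ: 2.78 m = 2780 mm.
Similar triangles through the lens centre give W/dₒ = h/dᵢ; with 1/f = 1/dₒ + 1/dᵢ this gives W = h·(dₒ − f)/f.
W = 13 mm × (2780 − 40.3) / 40.3 = 13 × 67.9826 ≈ 883.774 mm = 88.3774 cm.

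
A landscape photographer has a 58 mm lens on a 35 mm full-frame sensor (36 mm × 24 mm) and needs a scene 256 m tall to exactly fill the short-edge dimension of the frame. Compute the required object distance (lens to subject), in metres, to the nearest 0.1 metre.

W: 256 m = 256000 mm.
Magnification m = h/W = dᵢ/dₒ; combined with 1/f = 1/dₒ + 1/dᵢ this gives dₒ = f·(1 + W/h).
dₒ = 58 mm × (1 + 256000/24) = 58 × 10667.6667 ≈ 618724.667 mm = 618.725 m.

618.7 m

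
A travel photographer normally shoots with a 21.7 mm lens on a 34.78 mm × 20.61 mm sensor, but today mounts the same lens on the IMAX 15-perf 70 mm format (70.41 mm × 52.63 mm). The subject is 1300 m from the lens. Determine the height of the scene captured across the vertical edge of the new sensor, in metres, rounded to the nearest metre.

3153 m

The focal length stays 21.7 mm; the relevant sensor dimension is now h = 52.63 mm. Object distance dₒ = 1300 m = 1.3e+06 mm.
Thin-lens field height W = h·(dₒ − f)/f = 52.63 × (1.3e+06 − 21.7)/21.7 ≈ 3152896.679 mm = 3152.9 m.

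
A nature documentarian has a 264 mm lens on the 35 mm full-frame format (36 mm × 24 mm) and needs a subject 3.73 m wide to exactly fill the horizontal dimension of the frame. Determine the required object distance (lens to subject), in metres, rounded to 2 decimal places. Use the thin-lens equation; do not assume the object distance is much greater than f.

27.62 m

W: 3.73 m = 3730 mm.
Magnification m = w/W = dᵢ/dₒ; combined with 1/f = 1/dₒ + 1/dᵢ this gives dₒ = f·(1 + W/w).
dₒ = 264 mm × (1 + 3730/36) = 264 × 104.6111 ≈ 27617.333 mm = 27.6173 m.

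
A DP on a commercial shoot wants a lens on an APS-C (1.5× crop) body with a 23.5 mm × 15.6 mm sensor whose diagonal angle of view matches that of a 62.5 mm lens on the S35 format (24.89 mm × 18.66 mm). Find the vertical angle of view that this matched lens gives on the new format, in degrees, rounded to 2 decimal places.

Sensor diagonal = √(24.89² + 18.66²) = √967.7077 ≈ 31.1080 mm.
Sensor diagonal = √(23.5² + 15.6²) = √795.6100 ≈ 28.2066 mm.
Equal diagonal AOV ⇒ f₂ = f₁ · 28.2066/31.1080 = 62.5 × 0.90673 ≈ 56.6706 mm.
Vertical AOV on the new format = 2·arctan(15.6 / (2 × 56.6706)) = 2·arctan(0.13764) ≈ 15.6736°.

15.67°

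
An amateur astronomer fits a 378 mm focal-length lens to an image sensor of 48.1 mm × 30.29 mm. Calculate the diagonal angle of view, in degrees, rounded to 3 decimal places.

8.600°

Sensor diagonal = √(48.1² + 30.29²) = √3231.0941 ≈ 56.8427 mm.
Angle of view α = 2·arctan(d/2f) with d = 56.8427 mm and f = 378 mm.
d/2f = 0.07519; arctan(0.07519) ≈ 4.2999°, so α ≈ 8.5998°.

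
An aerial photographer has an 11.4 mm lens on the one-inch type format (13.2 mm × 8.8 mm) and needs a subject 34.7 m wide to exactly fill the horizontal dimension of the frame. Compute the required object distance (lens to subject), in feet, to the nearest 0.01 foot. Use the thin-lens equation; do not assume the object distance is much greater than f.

W: 34.7 m = 34700 mm.
Magnification m = w/W = dᵢ/dₒ; combined with 1/f = 1/dₒ + 1/dᵢ this gives dₒ = f·(1 + W/w).
dₒ = 11.4 mm × (1 + 34700/13.2) = 11.4 × 2629.7879 ≈ 29979.582 mm = 29979.582/304.8 ft = 98.3582 ft.

98.36 ft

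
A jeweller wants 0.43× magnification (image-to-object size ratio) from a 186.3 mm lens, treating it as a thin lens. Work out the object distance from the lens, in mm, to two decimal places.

619.56 mm

With m = dᵢ/dₒ and 1/f = 1/dₒ + 1/dᵢ, substituting dᵢ = m·dₒ gives 1/f = (1 + 1/m)/dₒ, hence dₒ = f·(1 + 1/m).
dₒ = 186.3 × (1 + 1/0.43) = 186.3 × 3.32558 ≈ 619.556 mm.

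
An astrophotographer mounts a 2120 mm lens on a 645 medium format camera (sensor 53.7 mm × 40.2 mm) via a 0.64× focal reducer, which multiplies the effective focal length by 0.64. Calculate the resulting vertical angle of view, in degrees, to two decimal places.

Effective focal length f = 2120 × 0.64 = 1356.8 mm.
α = 2·arctan(40.2 / (2 × 1356.8)) = 2·arctan(0.01481) ≈ 1.6975°.

1.70°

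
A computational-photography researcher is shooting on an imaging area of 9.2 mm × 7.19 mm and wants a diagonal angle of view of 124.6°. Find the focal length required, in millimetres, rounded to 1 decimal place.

3.1 mm

Sensor diagonal = √(9.2² + 7.19²) = √136.3361 ≈ 11.6763 mm.
From α = 2·arctan(d/2f) we get f = d / (2·tan(α/2)).
With d = 11.6763 mm and α/2 = 62.3°, tan(α/2) ≈ 1.90472, so f ≈ 11.6763 / 3.80944 ≈ 3.0651 mm.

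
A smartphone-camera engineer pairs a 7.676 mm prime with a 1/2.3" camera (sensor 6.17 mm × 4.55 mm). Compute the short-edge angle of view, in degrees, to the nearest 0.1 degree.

33.0°

Angle of view α = 2·arctan(h/2f) with h = 4.55 mm and f = 7.676 mm.
h/2f = 0.29638; arctan(0.29638) ≈ 16.5087°, so α ≈ 33.0174°.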